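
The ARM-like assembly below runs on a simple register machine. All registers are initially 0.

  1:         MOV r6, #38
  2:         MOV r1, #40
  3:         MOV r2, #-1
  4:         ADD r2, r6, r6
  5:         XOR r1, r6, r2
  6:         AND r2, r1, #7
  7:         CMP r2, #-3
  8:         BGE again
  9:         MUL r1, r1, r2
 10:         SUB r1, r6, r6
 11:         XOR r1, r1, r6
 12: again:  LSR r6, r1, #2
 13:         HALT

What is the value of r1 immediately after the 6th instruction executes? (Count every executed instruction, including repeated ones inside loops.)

after MOV r6, #38: r6=38
after MOV r1, #40: r1=40
after MOV r2, #-1: r2=-1
after ADD r2, r6, r6: r2=38+38=76
after XOR r1, r6, r2: r1=38^76=106
after AND r2, r1, #7: r2=106&7=2
After step 6: r1 = 106.

106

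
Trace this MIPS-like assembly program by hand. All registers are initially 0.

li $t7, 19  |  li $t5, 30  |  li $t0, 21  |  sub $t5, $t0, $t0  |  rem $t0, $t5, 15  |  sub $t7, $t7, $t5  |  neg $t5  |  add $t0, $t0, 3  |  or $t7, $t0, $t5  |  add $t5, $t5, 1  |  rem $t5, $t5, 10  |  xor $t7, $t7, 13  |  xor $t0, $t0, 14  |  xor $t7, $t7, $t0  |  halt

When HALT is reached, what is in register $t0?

13

after li $t7, 19: $t7=19
after li $t5, 30: $t5=30
after li $t0, 21: $t0=21
after sub $t5, $t0, $t0: $t5=21-21=0
after rem $t0, $t5, 15: $t0=0%15=0
after sub $t7, $t7, $t5: $t7=19-0=19
after neg $t5: $t5=-(0)=0
after add $t0, $t0, 3: $t0=0+3=3
after or $t7, $t0, $t5: $t7=3|0=3
after add $t5, $t5, 1: $t5=0+1=1
after rem $t5, $t5, 10: $t5=1%10=1
after xor $t7, $t7, 13: $t7=3^13=14
after xor $t0, $t0, 14: $t0=3^14=13
after xor $t7, $t7, $t0: $t7=14^13=3
halt.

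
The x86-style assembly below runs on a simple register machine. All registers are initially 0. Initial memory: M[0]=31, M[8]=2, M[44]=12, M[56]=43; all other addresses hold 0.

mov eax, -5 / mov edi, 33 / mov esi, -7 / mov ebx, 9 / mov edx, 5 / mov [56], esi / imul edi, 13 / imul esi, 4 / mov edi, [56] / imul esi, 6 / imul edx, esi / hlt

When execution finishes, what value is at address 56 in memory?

mov eax, -5 → eax=-5
mov edi, 33 → edi=33
mov esi, -7 → esi=-7
mov ebx, 9 → ebx=9
mov edx, 5 → edx=5
mov [56], esi → M[56]=-7
imul edi, 13 → edi=33*13=429
imul esi, 4 → esi=(-7)*4=-28
mov edi, [56] → edi=M[56]=-7
imul esi, 6 → esi=(-28)*6=-168
imul edx, esi → edx=5*(-168)=-840
halt.

-7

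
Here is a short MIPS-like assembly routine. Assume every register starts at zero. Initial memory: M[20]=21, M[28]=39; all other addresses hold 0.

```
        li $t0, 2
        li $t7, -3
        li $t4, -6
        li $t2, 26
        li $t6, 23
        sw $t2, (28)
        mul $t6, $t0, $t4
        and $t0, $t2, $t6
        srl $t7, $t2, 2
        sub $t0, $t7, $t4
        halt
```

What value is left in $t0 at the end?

li $t0, 2 → $t0=2
li $t7, -3 → $t7=-3
li $t4, -6 → $t4=-6
li $t2, 26 → $t2=26
li $t6, 23 → $t6=23
sw $t2, (28) → M[28]=26
mul $t6, $t0, $t4 → $t6=2*(-6)=-12
and $t0, $t2, $t6 → $t0=26&(-12)=16
srl $t7, $t2, 2 → $t7=26>>2=6
sub $t0, $t7, $t4 → $t0=6-(-6)=12
halt.

12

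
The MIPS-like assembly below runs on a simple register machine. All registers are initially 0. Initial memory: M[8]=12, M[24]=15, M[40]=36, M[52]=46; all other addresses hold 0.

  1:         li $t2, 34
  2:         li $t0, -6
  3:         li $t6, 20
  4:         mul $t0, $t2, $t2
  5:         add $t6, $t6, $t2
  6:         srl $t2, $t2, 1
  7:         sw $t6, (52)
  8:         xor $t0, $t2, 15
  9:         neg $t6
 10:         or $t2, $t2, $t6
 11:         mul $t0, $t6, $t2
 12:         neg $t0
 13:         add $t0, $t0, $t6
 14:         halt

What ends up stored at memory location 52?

54

after li $t2, 34: $t2=34
after li $t0, -6: $t0=-6
after li $t6, 20: $t6=20
after mul $t0, $t2, $t2: $t0=34*34=1156
after add $t6, $t6, $t2: $t6=20+34=54
after srl $t2, $t2, 1: $t2=34>>1=17
sw $t6, (52) → M[52]=54
after xor $t0, $t2, 15: $t0=17^15=30
after neg $t6: $t6=-(54)=-54
after or $t2, $t2, $t6: $t2=17|(-54)=-37
after mul $t0, $t6, $t2: $t0=(-54)*(-37)=1998
after neg $t0: $t0=-(1998)=-1998
after add $t0, $t0, $t6: $t0=(-1998)+(-54)=-2052
halt.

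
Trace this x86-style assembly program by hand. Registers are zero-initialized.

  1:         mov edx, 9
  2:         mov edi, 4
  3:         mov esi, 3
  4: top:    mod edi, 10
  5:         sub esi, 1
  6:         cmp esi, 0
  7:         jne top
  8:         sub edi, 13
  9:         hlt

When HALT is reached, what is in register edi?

-9

edx=9
edi=4
esi=3
edi=4%10=4
esi=3-1=2
cmp esi, 0  (cmp 2,0)
jne top: taken
edi=4%10=4
esi=2-1=1
cmp esi, 0  (cmp 1,0)
jne top: taken
edi=4%10=4
esi=1-1=0
cmp esi, 0  (cmp 0,0)
jne top: not taken
edi=4-13=-9
halt.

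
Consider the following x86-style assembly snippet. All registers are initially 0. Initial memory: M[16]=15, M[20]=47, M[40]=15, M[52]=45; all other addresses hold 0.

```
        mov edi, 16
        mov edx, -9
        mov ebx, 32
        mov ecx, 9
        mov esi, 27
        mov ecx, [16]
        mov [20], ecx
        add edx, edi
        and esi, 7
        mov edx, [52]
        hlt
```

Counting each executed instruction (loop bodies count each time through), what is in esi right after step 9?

3

mov edi, 16 → edi=16
mov edx, -9 → edx=-9
mov ebx, 32 → ebx=32
mov ecx, 9 → ecx=9
mov esi, 27 → esi=27
mov ecx, [16] → ecx=M[16]=15
mov [20], ecx → M[20]=15
add edx, edi → edx=(-9)+16=7
and esi, 7 → esi=27&7=3
After step 9: esi = 3.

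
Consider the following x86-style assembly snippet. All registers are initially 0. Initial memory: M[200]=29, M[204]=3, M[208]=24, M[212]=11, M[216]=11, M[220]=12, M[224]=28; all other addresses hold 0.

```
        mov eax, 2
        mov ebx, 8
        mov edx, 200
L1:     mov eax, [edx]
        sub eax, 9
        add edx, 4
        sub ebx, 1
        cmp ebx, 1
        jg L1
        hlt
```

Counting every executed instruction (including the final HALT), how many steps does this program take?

mov eax, 2 → eax=2
mov ebx, 8 → ebx=8
mov edx, 200 → edx=200
mov eax, [edx] → eax=M[200]=29
sub eax, 9 → eax=29-9=20
add edx, 4 → edx=200+4=204
sub ebx, 1 → ebx=8-1=7
cmp ebx, 1  (cmp 7,1)
jg L1: taken
mov eax, [edx] → eax=M[204]=3
sub eax, 9 → eax=3-9=-6
add edx, 4 → edx=204+4=208
sub ebx, 1 → ebx=7-1=6
cmp ebx, 1  (cmp 6,1)
jg L1: taken
mov eax, [edx] → eax=M[208]=24
sub eax, 9 → eax=24-9=15
add edx, 4 → edx=208+4=212
sub ebx, 1 → ebx=6-1=5
cmp ebx, 1  (cmp 5,1)
jg L1: taken
mov eax, [edx] → eax=M[212]=11
sub eax, 9 → eax=11-9=2
add edx, 4 → edx=212+4=216
sub ebx, 1 → ebx=5-1=4
cmp ebx, 1  (cmp 4,1)
jg L1: taken
mov eax, [edx] → eax=M[216]=11
sub eax, 9 → eax=11-9=2
add edx, 4 → edx=216+4=220
sub ebx, 1 → ebx=4-1=3
cmp ebx, 1  (cmp 3,1)
jg L1: taken
mov eax, [edx] → eax=M[220]=12
sub eax, 9 → eax=12-9=3
add edx, 4 → edx=220+4=224
sub ebx, 1 → ebx=3-1=2
cmp ebx, 1  (cmp 2,1)
jg L1: taken
mov eax, [edx] → eax=M[224]=28
sub eax, 9 → eax=28-9=19
add edx, 4 → edx=224+4=228
sub ebx, 1 → ebx=2-1=1
cmp ebx, 1  (cmp 1,1)
jg L1: not taken
halt.
Total executed instructions: 46.

46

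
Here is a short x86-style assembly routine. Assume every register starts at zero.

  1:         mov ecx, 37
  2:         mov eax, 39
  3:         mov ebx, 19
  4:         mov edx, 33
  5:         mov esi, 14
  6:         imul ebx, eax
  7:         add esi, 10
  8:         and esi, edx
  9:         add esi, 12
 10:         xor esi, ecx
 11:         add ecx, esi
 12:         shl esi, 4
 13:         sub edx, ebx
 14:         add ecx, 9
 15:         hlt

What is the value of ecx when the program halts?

ecx=37
eax=39
ebx=19
edx=33
esi=14
ebx=19*39=741
esi=14+10=24
esi=24&33=0
esi=0+12=12
esi=12^37=41
ecx=37+41=78
esi=41<<4=656
edx=33-741=-708
ecx=78+9=87
halt.

87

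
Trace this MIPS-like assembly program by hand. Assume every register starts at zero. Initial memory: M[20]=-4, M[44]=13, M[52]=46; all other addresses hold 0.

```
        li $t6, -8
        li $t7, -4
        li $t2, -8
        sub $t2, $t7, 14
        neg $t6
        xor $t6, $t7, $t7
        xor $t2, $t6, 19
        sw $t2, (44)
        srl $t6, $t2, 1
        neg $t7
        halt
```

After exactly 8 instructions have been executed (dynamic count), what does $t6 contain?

after li $t6, -8: $t6=-8
after li $t7, -4: $t7=-4
after li $t2, -8: $t2=-8
after sub $t2, $t7, 14: $t2=(-4)-14=-18
after neg $t6: $t6=-(-8)=8
after xor $t6, $t7, $t7: $t6=(-4)^(-4)=0
after xor $t2, $t6, 19: $t2=0^19=19
sw $t2, (44) → M[44]=19
After step 8: $t6 = 0.

0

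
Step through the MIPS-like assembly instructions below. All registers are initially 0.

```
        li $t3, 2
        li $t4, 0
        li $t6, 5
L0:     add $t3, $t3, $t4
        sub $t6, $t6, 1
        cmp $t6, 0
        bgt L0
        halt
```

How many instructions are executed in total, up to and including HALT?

24

after li $t3, 2: $t3=2
after li $t4, 0: $t4=0
after li $t6, 5: $t6=5
after add $t3, $t3, $t4: $t3=2+0=2
after sub $t6, $t6, 1: $t6=5-1=4
cmp $t6, 0  (cmp 4,0)
bgt L0: taken
after add $t3, $t3, $t4: $t3=2+0=2
after sub $t6, $t6, 1: $t6=4-1=3
cmp $t6, 0  (cmp 3,0)
bgt L0: taken
after add $t3, $t3, $t4: $t3=2+0=2
after sub $t6, $t6, 1: $t6=3-1=2
cmp $t6, 0  (cmp 2,0)
bgt L0: taken
after add $t3, $t3, $t4: $t3=2+0=2
after sub $t6, $t6, 1: $t6=2-1=1
cmp $t6, 0  (cmp 1,0)
bgt L0: taken
after add $t3, $t3, $t4: $t3=2+0=2
after sub $t6, $t6, 1: $t6=1-1=0
cmp $t6, 0  (cmp 0,0)
bgt L0: not taken
halt.
Total executed instructions: 24.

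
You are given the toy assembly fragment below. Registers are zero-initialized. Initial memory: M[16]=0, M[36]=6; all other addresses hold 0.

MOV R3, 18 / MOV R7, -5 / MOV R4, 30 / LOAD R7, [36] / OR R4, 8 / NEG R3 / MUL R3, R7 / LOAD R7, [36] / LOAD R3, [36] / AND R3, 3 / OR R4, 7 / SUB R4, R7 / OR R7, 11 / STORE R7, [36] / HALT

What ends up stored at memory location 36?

15

MOV R3, 18 → R3=18
MOV R7, -5 → R7=-5
MOV R4, 30 → R4=30
LOAD R7, [36] → R7=M[36]=6
OR R4, 8 → R4=30|8=30
NEG R3 → R3=-(18)=-18
MUL R3, R7 → R3=(-18)*6=-108
LOAD R7, [36] → R7=M[36]=6
LOAD R3, [36] → R3=M[36]=6
AND R3, 3 → R3=6&3=2
OR R4, 7 → R4=30|7=31
SUB R4, R7 → R4=31-6=25
OR R7, 11 → R7=6|11=15
STORE R7, [36] → M[36]=15
halt.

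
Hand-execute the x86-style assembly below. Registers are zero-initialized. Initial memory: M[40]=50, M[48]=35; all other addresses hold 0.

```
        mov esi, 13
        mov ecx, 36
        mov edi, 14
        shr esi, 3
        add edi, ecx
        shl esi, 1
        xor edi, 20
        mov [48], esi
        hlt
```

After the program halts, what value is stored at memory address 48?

2

mov esi, 13 → esi=13
mov ecx, 36 → ecx=36
mov edi, 14 → edi=14
shr esi, 3 → esi=13>>3=1
add edi, ecx → edi=14+36=50
shl esi, 1 → esi=1<<1=2
xor edi, 20 → edi=50^20=38
mov [48], esi → M[48]=2
halt.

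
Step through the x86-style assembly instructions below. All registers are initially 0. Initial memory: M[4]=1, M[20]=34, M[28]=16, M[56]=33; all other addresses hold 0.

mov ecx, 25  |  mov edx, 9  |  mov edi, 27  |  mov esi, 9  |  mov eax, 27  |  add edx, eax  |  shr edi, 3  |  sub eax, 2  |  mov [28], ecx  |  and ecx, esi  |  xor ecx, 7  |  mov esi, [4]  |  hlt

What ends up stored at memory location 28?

25

ecx=25
edx=9
edi=27
esi=9
eax=27
edx=9+27=36
edi=27>>3=3
eax=27-2=25
mov [28], ecx → M[28]=25
ecx=25&9=9
ecx=9^7=14
esi=M[4]=1
halt.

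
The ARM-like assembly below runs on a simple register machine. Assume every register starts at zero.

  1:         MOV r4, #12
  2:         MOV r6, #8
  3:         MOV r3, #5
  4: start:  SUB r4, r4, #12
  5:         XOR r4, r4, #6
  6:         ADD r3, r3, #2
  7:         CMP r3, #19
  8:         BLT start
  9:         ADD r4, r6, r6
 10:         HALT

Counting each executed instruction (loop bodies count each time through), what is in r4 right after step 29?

r4=12
r6=8
r3=5
r4=12-12=0
r4=0^6=6
r3=5+2=7
CMP r3, #19  (cmp 7,19)
BLT start: taken
r4=6-12=-6
r4=(-6)^6=-4
r3=7+2=9
CMP r3, #19  (cmp 9,19)
BLT start: taken
r4=(-4)-12=-16
r4=(-16)^6=-10
r3=9+2=11
CMP r3, #19  (cmp 11,19)
BLT start: taken
r4=(-10)-12=-22
r4=(-22)^6=-20
r3=11+2=13
CMP r3, #19  (cmp 13,19)
BLT start: taken
r4=(-20)-12=-32
r4=(-32)^6=-26
r3=13+2=15
CMP r3, #19  (cmp 15,19)
BLT start: taken
r4=(-26)-12=-38
After step 29: r4 = -38.

-38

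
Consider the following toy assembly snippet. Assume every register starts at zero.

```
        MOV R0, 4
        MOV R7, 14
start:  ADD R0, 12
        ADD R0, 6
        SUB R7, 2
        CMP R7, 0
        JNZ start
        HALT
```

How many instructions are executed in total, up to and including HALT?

38

MOV R0, 4 → R0=4
MOV R7, 14 → R7=14
ADD R0, 12 → R0=4+12=16
ADD R0, 6 → R0=16+6=22
SUB R7, 2 → R7=14-2=12
CMP R7, 0  (cmp 12,0)
JNZ start: taken
ADD R0, 12 → R0=22+12=34
ADD R0, 6 → R0=34+6=40
SUB R7, 2 → R7=12-2=10
CMP R7, 0  (cmp 10,0)
JNZ start: taken
ADD R0, 12 → R0=40+12=52
ADD R0, 6 → R0=52+6=58
SUB R7, 2 → R7=10-2=8
CMP R7, 0  (cmp 8,0)
JNZ start: taken
ADD R0, 12 → R0=58+12=70
ADD R0, 6 → R0=70+6=76
SUB R7, 2 → R7=8-2=6
CMP R7, 0  (cmp 6,0)
JNZ start: taken
ADD R0, 12 → R0=76+12=88
ADD R0, 6 → R0=88+6=94
SUB R7, 2 → R7=6-2=4
CMP R7, 0  (cmp 4,0)
JNZ start: taken
ADD R0, 12 → R0=94+12=106
ADD R0, 6 → R0=106+6=112
SUB R7, 2 → R7=4-2=2
CMP R7, 0  (cmp 2,0)
JNZ start: taken
ADD R0, 12 → R0=112+12=124
ADD R0, 6 → R0=124+6=130
SUB R7, 2 → R7=2-2=0
CMP R7, 0  (cmp 0,0)
JNZ start: not taken
halt.
Total executed instructions: 38.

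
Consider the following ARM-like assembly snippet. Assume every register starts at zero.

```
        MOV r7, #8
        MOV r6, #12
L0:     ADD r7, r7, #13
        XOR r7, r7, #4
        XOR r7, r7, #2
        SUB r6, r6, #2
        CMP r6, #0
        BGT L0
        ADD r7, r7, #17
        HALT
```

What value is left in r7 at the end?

r7=8
r6=12
r7=8+13=21
r7=21^4=17
r7=17^2=19
r6=12-2=10
CMP r6, #0  (cmp 10,0)
BGT L0: taken
r7=19+13=32
r7=32^4=36
r7=36^2=38
r6=10-2=8
CMP r6, #0  (cmp 8,0)
BGT L0: taken
r7=38+13=51
r7=51^4=55
r7=55^2=53
r6=8-2=6
CMP r6, #0  (cmp 6,0)
BGT L0: taken
r7=53+13=66
r7=66^4=70
r7=70^2=68
r6=6-2=4
CMP r6, #0  (cmp 4,0)
BGT L0: taken
r7=68+13=81
r7=81^4=85
r7=85^2=87
r6=4-2=2
CMP r6, #0  (cmp 2,0)
BGT L0: taken
r7=87+13=100
r7=100^4=96
r7=96^2=98
r6=2-2=0
CMP r6, #0  (cmp 0,0)
BGT L0: not taken
r7=98+17=115
halt.

115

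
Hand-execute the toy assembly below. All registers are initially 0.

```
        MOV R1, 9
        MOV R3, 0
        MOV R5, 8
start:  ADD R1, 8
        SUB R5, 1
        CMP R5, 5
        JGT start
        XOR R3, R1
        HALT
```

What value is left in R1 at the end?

33

after MOV R1, 9: R1=9
after MOV R3, 0: R3=0
after MOV R5, 8: R5=8
after ADD R1, 8: R1=9+8=17
after SUB R5, 1: R5=8-1=7
CMP R5, 5  (cmp 7,5)
JGT start: taken
after ADD R1, 8: R1=17+8=25
after SUB R5, 1: R5=7-1=6
CMP R5, 5  (cmp 6,5)
JGT start: taken
after ADD R1, 8: R1=25+8=33
after SUB R5, 1: R5=6-1=5
CMP R5, 5  (cmp 5,5)
JGT start: not taken
after XOR R3, R1: R3=0^33=33
halt.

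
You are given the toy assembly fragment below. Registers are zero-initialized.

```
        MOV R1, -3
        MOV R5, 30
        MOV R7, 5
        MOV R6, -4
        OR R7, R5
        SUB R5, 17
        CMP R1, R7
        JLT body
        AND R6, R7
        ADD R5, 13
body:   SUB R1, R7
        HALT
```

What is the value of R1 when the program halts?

-34

after MOV R1, -3: R1=-3
after MOV R5, 30: R5=30
after MOV R7, 5: R7=5
after MOV R6, -4: R6=-4
after OR R7, R5: R7=5|30=31
after SUB R5, 17: R5=30-17=13
CMP R1, R7  (cmp -3,31)
JLT body: taken
after SUB R1, R7: R1=(-3)-31=-34
halt.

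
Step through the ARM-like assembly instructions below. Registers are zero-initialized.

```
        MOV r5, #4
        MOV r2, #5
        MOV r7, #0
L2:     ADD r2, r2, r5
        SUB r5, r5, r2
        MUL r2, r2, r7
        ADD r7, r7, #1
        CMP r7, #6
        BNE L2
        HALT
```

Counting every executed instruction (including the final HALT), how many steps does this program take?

40

r5=4
r2=5
r7=0
r2=5+4=9
r5=4-9=-5
r2=9*0=0
r7=0+1=1
CMP r7, #6  (cmp 1,6)
BNE L2: taken
r2=0+(-5)=-5
r5=(-5)-(-5)=0
r2=(-5)*1=-5
r7=1+1=2
CMP r7, #6  (cmp 2,6)
BNE L2: taken
r2=(-5)+0=-5
r5=0-(-5)=5
r2=(-5)*2=-10
r7=2+1=3
CMP r7, #6  (cmp 3,6)
BNE L2: taken
r2=(-10)+5=-5
r5=5-(-5)=10
r2=(-5)*3=-15
r7=3+1=4
CMP r7, #6  (cmp 4,6)
BNE L2: taken
r2=(-15)+10=-5
r5=10-(-5)=15
r2=(-5)*4=-20
r7=4+1=5
CMP r7, #6  (cmp 5,6)
BNE L2: taken
r2=(-20)+15=-5
r5=15-(-5)=20
r2=(-5)*5=-25
r7=5+1=6
CMP r7, #6  (cmp 6,6)
BNE L2: not taken
halt.
Total executed instructions: 40.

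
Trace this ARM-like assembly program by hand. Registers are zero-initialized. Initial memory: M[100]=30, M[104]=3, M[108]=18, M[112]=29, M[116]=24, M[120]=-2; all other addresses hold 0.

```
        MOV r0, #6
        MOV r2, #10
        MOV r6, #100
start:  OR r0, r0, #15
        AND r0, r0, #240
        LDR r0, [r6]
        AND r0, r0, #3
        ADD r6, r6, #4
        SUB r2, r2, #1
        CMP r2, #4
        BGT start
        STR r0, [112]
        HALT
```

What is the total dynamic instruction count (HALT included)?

53

MOV r0, #6 → r0=6
MOV r2, #10 → r2=10
MOV r6, #100 → r6=100
OR r0, r0, #15 → r0=6|15=15
AND r0, r0, #240 → r0=15&240=0
LDR r0, [r6] → r0=M[100]=30
AND r0, r0, #3 → r0=30&3=2
ADD r6, r6, #4 → r6=100+4=104
SUB r2, r2, #1 → r2=10-1=9
CMP r2, #4  (cmp 9,4)
BGT start: taken
OR r0, r0, #15 → r0=2|15=15
AND r0, r0, #240 → r0=15&240=0
LDR r0, [r6] → r0=M[104]=3
AND r0, r0, #3 → r0=3&3=3
ADD r6, r6, #4 → r6=104+4=108
SUB r2, r2, #1 → r2=9-1=8
CMP r2, #4  (cmp 8,4)
BGT start: taken
OR r0, r0, #15 → r0=3|15=15
AND r0, r0, #240 → r0=15&240=0
LDR r0, [r6] → r0=M[108]=18
AND r0, r0, #3 → r0=18&3=2
ADD r6, r6, #4 → r6=108+4=112
SUB r2, r2, #1 → r2=8-1=7
CMP r2, #4  (cmp 7,4)
BGT start: taken
OR r0, r0, #15 → r0=2|15=15
AND r0, r0, #240 → r0=15&240=0
LDR r0, [r6] → r0=M[112]=29
AND r0, r0, #3 → r0=29&3=1
ADD r6, r6, #4 → r6=112+4=116
SUB r2, r2, #1 → r2=7-1=6
CMP r2, #4  (cmp 6,4)
BGT start: taken
OR r0, r0, #15 → r0=1|15=15
AND r0, r0, #240 → r0=15&240=0
LDR r0, [r6] → r0=M[116]=24
AND r0, r0, #3 → r0=24&3=0
ADD r6, r6, #4 → r6=116+4=120
SUB r2, r2, #1 → r2=6-1=5
CMP r2, #4  (cmp 5,4)
BGT start: taken
OR r0, r0, #15 → r0=0|15=15
AND r0, r0, #240 → r0=15&240=0
LDR r0, [r6] → r0=M[120]=-2
AND r0, r0, #3 → r0=(-2)&3=2
ADD r6, r6, #4 → r6=120+4=124
SUB r2, r2, #1 → r2=5-1=4
CMP r2, #4  (cmp 4,4)
BGT start: not taken
STR r0, [112] → M[112]=2
halt.
Total executed instructions: 53.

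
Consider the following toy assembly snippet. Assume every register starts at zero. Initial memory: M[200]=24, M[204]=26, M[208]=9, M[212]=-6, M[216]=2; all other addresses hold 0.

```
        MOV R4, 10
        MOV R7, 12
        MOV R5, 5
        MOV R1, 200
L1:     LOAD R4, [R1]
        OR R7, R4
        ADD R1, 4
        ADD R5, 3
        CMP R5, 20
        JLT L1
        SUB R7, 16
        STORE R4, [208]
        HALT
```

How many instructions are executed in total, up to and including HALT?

37

R4=10
R7=12
R5=5
R1=200
R4=M[200]=24
R7=12|24=28
R1=200+4=204
R5=5+3=8
CMP R5, 20  (cmp 8,20)
JLT L1: taken
R4=M[204]=26
R7=28|26=30
R1=204+4=208
R5=8+3=11
CMP R5, 20  (cmp 11,20)
JLT L1: taken
R4=M[208]=9
R7=30|9=31
R1=208+4=212
R5=11+3=14
CMP R5, 20  (cmp 14,20)
JLT L1: taken
R4=M[212]=-6
R7=31|(-6)=-1
R1=212+4=216
R5=14+3=17
CMP R5, 20  (cmp 17,20)
JLT L1: taken
R4=M[216]=2
R7=(-1)|2=-1
R1=216+4=220
R5=17+3=20
CMP R5, 20  (cmp 20,20)
JLT L1: not taken
R7=(-1)-16=-17
STORE R4, [208] → M[208]=2
halt.
Total executed instructions: 37.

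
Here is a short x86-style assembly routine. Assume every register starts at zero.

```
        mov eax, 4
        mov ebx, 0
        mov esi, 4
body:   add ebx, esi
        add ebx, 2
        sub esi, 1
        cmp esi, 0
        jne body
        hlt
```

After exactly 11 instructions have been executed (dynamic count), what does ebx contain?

mov eax, 4 → eax=4
mov ebx, 0 → ebx=0
mov esi, 4 → esi=4
add ebx, esi → ebx=0+4=4
add ebx, 2 → ebx=4+2=6
sub esi, 1 → esi=4-1=3
cmp esi, 0  (cmp 3,0)
jne body: taken
add ebx, esi → ebx=6+3=9
add ebx, 2 → ebx=9+2=11
sub esi, 1 → esi=3-1=2
After step 11: ebx = 11.

11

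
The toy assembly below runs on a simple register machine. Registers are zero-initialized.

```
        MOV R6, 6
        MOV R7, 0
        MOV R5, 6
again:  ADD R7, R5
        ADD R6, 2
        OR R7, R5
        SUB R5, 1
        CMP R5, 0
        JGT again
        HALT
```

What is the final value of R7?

after MOV R6, 6: R6=6
after MOV R7, 0: R7=0
after MOV R5, 6: R5=6
after ADD R7, R5: R7=0+6=6
after ADD R6, 2: R6=6+2=8
after OR R7, R5: R7=6|6=6
after SUB R5, 1: R5=6-1=5
CMP R5, 0  (cmp 5,0)
JGT again: taken
after ADD R7, R5: R7=6+5=11
after ADD R6, 2: R6=8+2=10
after OR R7, R5: R7=11|5=15
after SUB R5, 1: R5=5-1=4
CMP R5, 0  (cmp 4,0)
JGT again: taken
after ADD R7, R5: R7=15+4=19
after ADD R6, 2: R6=10+2=12
after OR R7, R5: R7=19|4=23
after SUB R5, 1: R5=4-1=3
CMP R5, 0  (cmp 3,0)
JGT again: taken
after ADD R7, R5: R7=23+3=26
after ADD R6, 2: R6=12+2=14
after OR R7, R5: R7=26|3=27
after SUB R5, 1: R5=3-1=2
CMP R5, 0  (cmp 2,0)
JGT again: taken
after ADD R7, R5: R7=27+2=29
after ADD R6, 2: R6=14+2=16
after OR R7, R5: R7=29|2=31
after SUB R5, 1: R5=2-1=1
CMP R5, 0  (cmp 1,0)
JGT again: taken
after ADD R7, R5: R7=31+1=32
after ADD R6, 2: R6=16+2=18
after OR R7, R5: R7=32|1=33
after SUB R5, 1: R5=1-1=0
CMP R5, 0  (cmp 0,0)
JGT again: not taken
halt.

33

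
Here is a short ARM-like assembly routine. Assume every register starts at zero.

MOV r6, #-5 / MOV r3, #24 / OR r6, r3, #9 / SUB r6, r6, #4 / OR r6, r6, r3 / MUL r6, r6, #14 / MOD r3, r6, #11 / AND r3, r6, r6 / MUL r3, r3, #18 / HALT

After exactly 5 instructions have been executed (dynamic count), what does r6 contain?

29

r6=-5
r3=24
r6=24|9=25
r6=25-4=21
r6=21|24=29
After step 5: r6 = 29.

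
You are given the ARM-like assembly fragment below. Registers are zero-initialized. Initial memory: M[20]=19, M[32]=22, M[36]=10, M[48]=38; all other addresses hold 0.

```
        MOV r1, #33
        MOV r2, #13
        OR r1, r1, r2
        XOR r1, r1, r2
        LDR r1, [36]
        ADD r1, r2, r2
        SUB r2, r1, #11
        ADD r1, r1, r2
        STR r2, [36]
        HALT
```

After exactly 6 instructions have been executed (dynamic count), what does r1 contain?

after MOV r1, #33: r1=33
after MOV r2, #13: r2=13
after OR r1, r1, r2: r1=33|13=45
after XOR r1, r1, r2: r1=45^13=32
after LDR r1, [36]: r1=M[36]=10
after ADD r1, r2, r2: r1=13+13=26
After step 6: r1 = 26.

26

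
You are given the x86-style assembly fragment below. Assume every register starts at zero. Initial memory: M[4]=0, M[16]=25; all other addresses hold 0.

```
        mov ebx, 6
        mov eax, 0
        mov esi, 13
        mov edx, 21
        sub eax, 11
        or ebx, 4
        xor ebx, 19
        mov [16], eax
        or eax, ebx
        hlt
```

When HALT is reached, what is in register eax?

ebx=6
eax=0
esi=13
edx=21
eax=0-11=-11
ebx=6|4=6
ebx=6^19=21
mov [16], eax → M[16]=-11
eax=(-11)|21=-11
halt.

-11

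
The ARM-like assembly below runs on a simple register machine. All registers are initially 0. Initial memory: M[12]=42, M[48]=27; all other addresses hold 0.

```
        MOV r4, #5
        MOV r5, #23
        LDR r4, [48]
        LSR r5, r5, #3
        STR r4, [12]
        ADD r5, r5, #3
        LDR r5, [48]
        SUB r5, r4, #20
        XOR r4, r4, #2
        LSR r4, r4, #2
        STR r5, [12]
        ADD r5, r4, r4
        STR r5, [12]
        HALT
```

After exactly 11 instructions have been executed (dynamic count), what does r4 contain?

6

r4=5
r5=23
r4=M[48]=27
r5=23>>3=2
STR r4, [12] → M[12]=27
r5=2+3=5
r5=M[48]=27
r5=27-20=7
r4=27^2=25
r4=25>>2=6
STR r5, [12] → M[12]=7
After step 11: r4 = 6.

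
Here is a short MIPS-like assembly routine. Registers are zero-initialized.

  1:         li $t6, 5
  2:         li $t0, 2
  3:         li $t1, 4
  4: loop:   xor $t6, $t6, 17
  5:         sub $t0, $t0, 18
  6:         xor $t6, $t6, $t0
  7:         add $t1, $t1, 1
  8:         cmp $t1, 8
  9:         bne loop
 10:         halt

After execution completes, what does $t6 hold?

93

after li $t6, 5: $t6=5
after li $t0, 2: $t0=2
after li $t1, 4: $t1=4
after xor $t6, $t6, 17: $t6=5^17=20
after sub $t0, $t0, 18: $t0=2-18=-16
after xor $t6, $t6, $t0: $t6=20^(-16)=-28
after add $t1, $t1, 1: $t1=4+1=5
cmp $t1, 8  (cmp 5,8)
bne loop: taken
after xor $t6, $t6, 17: $t6=(-28)^17=-11
after sub $t0, $t0, 18: $t0=(-16)-18=-34
after xor $t6, $t6, $t0: $t6=(-11)^(-34)=43
after add $t1, $t1, 1: $t1=5+1=6
cmp $t1, 8  (cmp 6,8)
bne loop: taken
after xor $t6, $t6, 17: $t6=43^17=58
after sub $t0, $t0, 18: $t0=(-34)-18=-52
after xor $t6, $t6, $t0: $t6=58^(-52)=-10
after add $t1, $t1, 1: $t1=6+1=7
cmp $t1, 8  (cmp 7,8)
bne loop: taken
after xor $t6, $t6, 17: $t6=(-10)^17=-25
after sub $t0, $t0, 18: $t0=(-52)-18=-70
after xor $t6, $t6, $t0: $t6=(-25)^(-70)=93
after add $t1, $t1, 1: $t1=7+1=8
cmp $t1, 8  (cmp 8,8)
bne loop: not taken
halt.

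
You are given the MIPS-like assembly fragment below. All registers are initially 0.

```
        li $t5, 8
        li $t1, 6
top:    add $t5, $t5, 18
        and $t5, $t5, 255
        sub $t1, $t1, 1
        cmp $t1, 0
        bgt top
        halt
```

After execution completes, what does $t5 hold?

li $t5, 8 → $t5=8
li $t1, 6 → $t1=6
add $t5, $t5, 18 → $t5=8+18=26
and $t5, $t5, 255 → $t5=26&255=26
sub $t1, $t1, 1 → $t1=6-1=5
cmp $t1, 0  (cmp 5,0)
bgt top: taken
add $t5, $t5, 18 → $t5=26+18=44
and $t5, $t5, 255 → $t5=44&255=44
sub $t1, $t1, 1 → $t1=5-1=4
cmp $t1, 0  (cmp 4,0)
bgt top: taken
add $t5, $t5, 18 → $t5=44+18=62
and $t5, $t5, 255 → $t5=62&255=62
sub $t1, $t1, 1 → $t1=4-1=3
cmp $t1, 0  (cmp 3,0)
bgt top: taken
add $t5, $t5, 18 → $t5=62+18=80
and $t5, $t5, 255 → $t5=80&255=80
sub $t1, $t1, 1 → $t1=3-1=2
cmp $t1, 0  (cmp 2,0)
bgt top: taken
add $t5, $t5, 18 → $t5=80+18=98
and $t5, $t5, 255 → $t5=98&255=98
sub $t1, $t1, 1 → $t1=2-1=1
cmp $t1, 0  (cmp 1,0)
bgt top: taken
add $t5, $t5, 18 → $t5=98+18=116
and $t5, $t5, 255 → $t5=116&255=116
sub $t1, $t1, 1 → $t1=1-1=0
cmp $t1, 0  (cmp 0,0)
bgt top: not taken
halt.

116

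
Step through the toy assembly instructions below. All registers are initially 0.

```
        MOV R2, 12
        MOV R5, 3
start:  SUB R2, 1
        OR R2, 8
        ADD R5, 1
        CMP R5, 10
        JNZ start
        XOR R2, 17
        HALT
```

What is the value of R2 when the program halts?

after MOV R2, 12: R2=12
after MOV R5, 3: R5=3
after SUB R2, 1: R2=12-1=11
after OR R2, 8: R2=11|8=11
after ADD R5, 1: R5=3+1=4
CMP R5, 10  (cmp 4,10)
JNZ start: taken
after SUB R2, 1: R2=11-1=10
after OR R2, 8: R2=10|8=10
after ADD R5, 1: R5=4+1=5
CMP R5, 10  (cmp 5,10)
JNZ start: taken
after SUB R2, 1: R2=10-1=9
after OR R2, 8: R2=9|8=9
after ADD R5, 1: R5=5+1=6
CMP R5, 10  (cmp 6,10)
JNZ start: taken
after SUB R2, 1: R2=9-1=8
after OR R2, 8: R2=8|8=8
after ADD R5, 1: R5=6+1=7
CMP R5, 10  (cmp 7,10)
JNZ start: taken
after SUB R2, 1: R2=8-1=7
after OR R2, 8: R2=7|8=15
after ADD R5, 1: R5=7+1=8
CMP R5, 10  (cmp 8,10)
JNZ start: taken
after SUB R2, 1: R2=15-1=14
after OR R2, 8: R2=14|8=14
after ADD R5, 1: R5=8+1=9
CMP R5, 10  (cmp 9,10)
JNZ start: taken
after SUB R2, 1: R2=14-1=13
after OR R2, 8: R2=13|8=13
after ADD R5, 1: R5=9+1=10
CMP R5, 10  (cmp 10,10)
JNZ start: not taken
after XOR R2, 17: R2=13^17=28
halt.

28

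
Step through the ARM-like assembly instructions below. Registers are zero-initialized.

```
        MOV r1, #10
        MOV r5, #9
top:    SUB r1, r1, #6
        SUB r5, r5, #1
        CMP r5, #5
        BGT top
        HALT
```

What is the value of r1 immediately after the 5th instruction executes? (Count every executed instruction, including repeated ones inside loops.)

4

MOV r1, #10 → r1=10
MOV r5, #9 → r5=9
SUB r1, r1, #6 → r1=10-6=4
SUB r5, r5, #1 → r5=9-1=8
CMP r5, #5  (cmp 8,5)
After step 5: r1 = 4.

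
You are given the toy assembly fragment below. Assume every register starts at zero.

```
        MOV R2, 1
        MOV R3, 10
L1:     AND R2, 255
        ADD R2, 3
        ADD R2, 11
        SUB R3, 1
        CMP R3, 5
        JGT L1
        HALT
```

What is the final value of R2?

71

R2=1
R3=10
R2=1&255=1
R2=1+3=4
R2=4+11=15
R3=10-1=9
CMP R3, 5  (cmp 9,5)
JGT L1: taken
R2=15&255=15
R2=15+3=18
R2=18+11=29
R3=9-1=8
CMP R3, 5  (cmp 8,5)
JGT L1: taken
R2=29&255=29
R2=29+3=32
R2=32+11=43
R3=8-1=7
CMP R3, 5  (cmp 7,5)
JGT L1: taken
R2=43&255=43
R2=43+3=46
R2=46+11=57
R3=7-1=6
CMP R3, 5  (cmp 6,5)
JGT L1: taken
R2=57&255=57
R2=57+3=60
R2=60+11=71
R3=6-1=5
CMP R3, 5  (cmp 5,5)
JGT L1: not taken
halt.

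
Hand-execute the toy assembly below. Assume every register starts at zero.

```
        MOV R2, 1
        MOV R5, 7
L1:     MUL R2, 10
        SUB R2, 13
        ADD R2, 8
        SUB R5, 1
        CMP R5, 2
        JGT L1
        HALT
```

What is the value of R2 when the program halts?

44445

after MOV R2, 1: R2=1
after MOV R5, 7: R5=7
after MUL R2, 10: R2=1*10=10
after SUB R2, 13: R2=10-13=-3
after ADD R2, 8: R2=(-3)+8=5
after SUB R5, 1: R5=7-1=6
CMP R5, 2  (cmp 6,2)
JGT L1: taken
after MUL R2, 10: R2=5*10=50
after SUB R2, 13: R2=50-13=37
after ADD R2, 8: R2=37+8=45
after SUB R5, 1: R5=6-1=5
CMP R5, 2  (cmp 5,2)
JGT L1: taken
after MUL R2, 10: R2=45*10=450
after SUB R2, 13: R2=450-13=437
after ADD R2, 8: R2=437+8=445
after SUB R5, 1: R5=5-1=4
CMP R5, 2  (cmp 4,2)
JGT L1: taken
after MUL R2, 10: R2=445*10=4450
after SUB R2, 13: R2=4450-13=4437
after ADD R2, 8: R2=4437+8=4445
after SUB R5, 1: R5=4-1=3
CMP R5, 2  (cmp 3,2)
JGT L1: taken
after MUL R2, 10: R2=4445*10=44450
after SUB R2, 13: R2=44450-13=44437
after ADD R2, 8: R2=44437+8=44445
after SUB R5, 1: R5=3-1=2
CMP R5, 2  (cmp 2,2)
JGT L1: not taken
halt.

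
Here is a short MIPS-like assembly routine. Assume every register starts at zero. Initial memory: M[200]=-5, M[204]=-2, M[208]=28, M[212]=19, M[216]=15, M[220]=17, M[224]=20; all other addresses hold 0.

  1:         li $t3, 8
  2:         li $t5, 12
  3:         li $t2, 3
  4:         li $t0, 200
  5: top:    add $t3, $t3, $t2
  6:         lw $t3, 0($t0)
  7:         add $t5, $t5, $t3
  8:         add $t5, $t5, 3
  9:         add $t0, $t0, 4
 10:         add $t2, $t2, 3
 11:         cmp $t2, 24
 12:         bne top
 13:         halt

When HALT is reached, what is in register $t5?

125

$t3=8
$t5=12
$t2=3
$t0=200
$t3=8+3=11
$t3=M[200]=-5
$t5=12+(-5)=7
$t5=7+3=10
$t0=200+4=204
$t2=3+3=6
cmp $t2, 24  (cmp 6,24)
bne top: taken
$t3=(-5)+6=1
$t3=M[204]=-2
$t5=10+(-2)=8
$t5=8+3=11
$t0=204+4=208
$t2=6+3=9
cmp $t2, 24  (cmp 9,24)
bne top: taken
$t3=(-2)+9=7
$t3=M[208]=28
$t5=11+28=39
$t5=39+3=42
$t0=208+4=212
$t2=9+3=12
cmp $t2, 24  (cmp 12,24)
bne top: taken
$t3=28+12=40
$t3=M[212]=19
$t5=42+19=61
$t5=61+3=64
$t0=212+4=216
$t2=12+3=15
cmp $t2, 24  (cmp 15,24)
bne top: taken
$t3=19+15=34
$t3=M[216]=15
$t5=64+15=79
$t5=79+3=82
$t0=216+4=220
$t2=15+3=18
cmp $t2, 24  (cmp 18,24)
bne top: taken
$t3=15+18=33
$t3=M[220]=17
$t5=82+17=99
$t5=99+3=102
$t0=220+4=224
$t2=18+3=21
cmp $t2, 24  (cmp 21,24)
bne top: taken
$t3=17+21=38
$t3=M[224]=20
$t5=102+20=122
$t5=122+3=125
$t0=224+4=228
$t2=21+3=24
cmp $t2, 24  (cmp 24,24)
bne top: not taken
halt.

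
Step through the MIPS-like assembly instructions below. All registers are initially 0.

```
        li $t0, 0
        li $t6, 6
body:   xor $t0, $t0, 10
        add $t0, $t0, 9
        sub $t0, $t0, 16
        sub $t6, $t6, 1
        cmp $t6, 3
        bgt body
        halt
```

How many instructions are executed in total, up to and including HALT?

21

after li $t0, 0: $t0=0
after li $t6, 6: $t6=6
after xor $t0, $t0, 10: $t0=0^10=10
after add $t0, $t0, 9: $t0=10+9=19
after sub $t0, $t0, 16: $t0=19-16=3
after sub $t6, $t6, 1: $t6=6-1=5
cmp $t6, 3  (cmp 5,3)
bgt body: taken
after xor $t0, $t0, 10: $t0=3^10=9
after add $t0, $t0, 9: $t0=9+9=18
after sub $t0, $t0, 16: $t0=18-16=2
after sub $t6, $t6, 1: $t6=5-1=4
cmp $t6, 3  (cmp 4,3)
bgt body: taken
after xor $t0, $t0, 10: $t0=2^10=8
after add $t0, $t0, 9: $t0=8+9=17
after sub $t0, $t0, 16: $t0=17-16=1
after sub $t6, $t6, 1: $t6=4-1=3
cmp $t6, 3  (cmp 3,3)
bgt body: not taken
halt.
Total executed instructions: 21.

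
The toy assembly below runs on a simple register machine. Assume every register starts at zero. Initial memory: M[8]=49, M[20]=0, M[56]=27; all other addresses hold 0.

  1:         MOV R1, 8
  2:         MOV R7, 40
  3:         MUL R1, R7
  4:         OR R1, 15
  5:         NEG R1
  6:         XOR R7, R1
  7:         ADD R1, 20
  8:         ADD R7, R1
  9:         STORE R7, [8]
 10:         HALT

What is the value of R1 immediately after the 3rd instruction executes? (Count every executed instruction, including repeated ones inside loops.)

after MOV R1, 8: R1=8
after MOV R7, 40: R7=40
after MUL R1, R7: R1=8*40=320
After step 3: R1 = 320.

320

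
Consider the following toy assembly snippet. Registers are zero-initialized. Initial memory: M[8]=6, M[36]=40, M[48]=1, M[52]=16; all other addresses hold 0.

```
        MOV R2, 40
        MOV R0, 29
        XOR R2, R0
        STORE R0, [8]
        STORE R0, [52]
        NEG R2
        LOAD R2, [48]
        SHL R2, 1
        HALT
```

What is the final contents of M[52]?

MOV R2, 40 → R2=40
MOV R0, 29 → R0=29
XOR R2, R0 → R2=40^29=53
STORE R0, [8] → M[8]=29
STORE R0, [52] → M[52]=29
NEG R2 → R2=-(53)=-53
LOAD R2, [48] → R2=M[48]=1
SHL R2, 1 → R2=1<<1=2
halt.

29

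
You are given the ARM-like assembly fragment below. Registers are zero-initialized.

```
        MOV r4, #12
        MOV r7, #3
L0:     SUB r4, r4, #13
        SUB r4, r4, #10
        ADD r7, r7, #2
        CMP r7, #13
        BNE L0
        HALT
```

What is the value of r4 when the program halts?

after MOV r4, #12: r4=12
after MOV r7, #3: r7=3
after SUB r4, r4, #13: r4=12-13=-1
after SUB r4, r4, #10: r4=(-1)-10=-11
after ADD r7, r7, #2: r7=3+2=5
CMP r7, #13  (cmp 5,13)
BNE L0: taken
after SUB r4, r4, #13: r4=(-11)-13=-24
after SUB r4, r4, #10: r4=(-24)-10=-34
after ADD r7, r7, #2: r7=5+2=7
CMP r7, #13  (cmp 7,13)
BNE L0: taken
after SUB r4, r4, #13: r4=(-34)-13=-47
after SUB r4, r4, #10: r4=(-47)-10=-57
after ADD r7, r7, #2: r7=7+2=9
CMP r7, #13  (cmp 9,13)
BNE L0: taken
after SUB r4, r4, #13: r4=(-57)-13=-70
after SUB r4, r4, #10: r4=(-70)-10=-80
after ADD r7, r7, #2: r7=9+2=11
CMP r7, #13  (cmp 11,13)
BNE L0: taken
after SUB r4, r4, #13: r4=(-80)-13=-93
after SUB r4, r4, #10: r4=(-93)-10=-103
after ADD r7, r7, #2: r7=11+2=13
CMP r7, #13  (cmp 13,13)
BNE L0: not taken
halt.

-103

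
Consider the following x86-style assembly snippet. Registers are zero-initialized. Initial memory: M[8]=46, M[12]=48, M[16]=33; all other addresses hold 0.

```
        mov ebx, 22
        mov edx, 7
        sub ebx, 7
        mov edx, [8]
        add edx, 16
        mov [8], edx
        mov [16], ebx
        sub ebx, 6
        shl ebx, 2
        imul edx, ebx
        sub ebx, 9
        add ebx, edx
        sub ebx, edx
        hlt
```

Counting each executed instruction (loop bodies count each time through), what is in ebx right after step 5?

15

after mov ebx, 22: ebx=22
after mov edx, 7: edx=7
after sub ebx, 7: ebx=22-7=15
after mov edx, [8]: edx=M[8]=46
after add edx, 16: edx=46+16=62
After step 5: ebx = 15.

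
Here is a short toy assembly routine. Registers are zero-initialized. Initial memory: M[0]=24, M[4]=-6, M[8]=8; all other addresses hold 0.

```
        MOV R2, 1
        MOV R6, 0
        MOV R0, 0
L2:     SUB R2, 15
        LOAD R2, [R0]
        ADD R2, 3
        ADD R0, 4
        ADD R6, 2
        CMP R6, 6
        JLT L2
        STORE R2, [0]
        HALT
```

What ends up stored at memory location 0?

11

R2=1
R6=0
R0=0
R2=1-15=-14
R2=M[0]=24
R2=24+3=27
R0=0+4=4
R6=0+2=2
CMP R6, 6  (cmp 2,6)
JLT L2: taken
R2=27-15=12
R2=M[4]=-6
R2=(-6)+3=-3
R0=4+4=8
R6=2+2=4
CMP R6, 6  (cmp 4,6)
JLT L2: taken
R2=(-3)-15=-18
R2=M[8]=8
R2=8+3=11
R0=8+4=12
R6=4+2=6
CMP R6, 6  (cmp 6,6)
JLT L2: not taken
STORE R2, [0] → M[0]=11
halt.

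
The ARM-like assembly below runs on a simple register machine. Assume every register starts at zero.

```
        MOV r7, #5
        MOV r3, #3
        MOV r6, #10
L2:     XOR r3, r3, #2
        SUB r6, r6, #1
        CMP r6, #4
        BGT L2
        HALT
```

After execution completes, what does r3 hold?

3

r7=5
r3=3
r6=10
r3=3^2=1
r6=10-1=9
CMP r6, #4  (cmp 9,4)
BGT L2: taken
r3=1^2=3
r6=9-1=8
CMP r6, #4  (cmp 8,4)
BGT L2: taken
r3=3^2=1
r6=8-1=7
CMP r6, #4  (cmp 7,4)
BGT L2: taken
r3=1^2=3
r6=7-1=6
CMP r6, #4  (cmp 6,4)
BGT L2: taken
r3=3^2=1
r6=6-1=5
CMP r6, #4  (cmp 5,4)
BGT L2: taken
r3=1^2=3
r6=5-1=4
CMP r6, #4  (cmp 4,4)
BGT L2: not taken
halt.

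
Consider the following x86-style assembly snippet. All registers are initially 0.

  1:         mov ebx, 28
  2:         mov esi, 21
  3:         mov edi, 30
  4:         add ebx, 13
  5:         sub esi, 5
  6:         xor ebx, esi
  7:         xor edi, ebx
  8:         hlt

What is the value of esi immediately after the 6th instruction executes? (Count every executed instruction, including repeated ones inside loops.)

ebx=28
esi=21
edi=30
ebx=28+13=41
esi=21-5=16
ebx=41^16=57
After step 6: esi = 16.

16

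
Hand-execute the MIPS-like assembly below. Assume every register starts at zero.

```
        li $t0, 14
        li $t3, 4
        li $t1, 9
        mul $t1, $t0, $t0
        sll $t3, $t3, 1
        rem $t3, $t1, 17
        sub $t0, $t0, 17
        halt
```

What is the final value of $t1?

196

after li $t0, 14: $t0=14
after li $t3, 4: $t3=4
after li $t1, 9: $t1=9
after mul $t1, $t0, $t0: $t1=14*14=196
after sll $t3, $t3, 1: $t3=4<<1=8
after rem $t3, $t1, 17: $t3=196%17=9
after sub $t0, $t0, 17: $t0=14-17=-3
halt.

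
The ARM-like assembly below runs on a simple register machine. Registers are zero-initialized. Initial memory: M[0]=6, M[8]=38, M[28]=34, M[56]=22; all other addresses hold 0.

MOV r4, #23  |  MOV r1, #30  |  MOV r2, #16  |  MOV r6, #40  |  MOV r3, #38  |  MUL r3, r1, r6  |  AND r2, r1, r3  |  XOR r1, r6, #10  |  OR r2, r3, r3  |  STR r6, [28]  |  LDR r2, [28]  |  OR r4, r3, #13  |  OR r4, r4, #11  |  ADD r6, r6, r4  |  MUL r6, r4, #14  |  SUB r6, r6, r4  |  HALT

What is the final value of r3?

1200

r4=23
r1=30
r2=16
r6=40
r3=38
r3=30*40=1200
r2=30&1200=16
r1=40^10=34
r2=1200|1200=1200
STR r6, [28] → M[28]=40
r2=M[28]=40
r4=1200|13=1213
r4=1213|11=1215
r6=40+1215=1255
r6=1215*14=17010
r6=17010-1215=15795
halt.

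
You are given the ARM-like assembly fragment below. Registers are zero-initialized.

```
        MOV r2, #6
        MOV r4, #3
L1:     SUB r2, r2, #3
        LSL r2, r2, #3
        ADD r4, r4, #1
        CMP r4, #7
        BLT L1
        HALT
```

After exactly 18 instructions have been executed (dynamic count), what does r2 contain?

1317

MOV r2, #6 → r2=6
MOV r4, #3 → r4=3
SUB r2, r2, #3 → r2=6-3=3
LSL r2, r2, #3 → r2=3<<3=24
ADD r4, r4, #1 → r4=3+1=4
CMP r4, #7  (cmp 4,7)
BLT L1: taken
SUB r2, r2, #3 → r2=24-3=21
LSL r2, r2, #3 → r2=21<<3=168
ADD r4, r4, #1 → r4=4+1=5
CMP r4, #7  (cmp 5,7)
BLT L1: taken
SUB r2, r2, #3 → r2=168-3=165
LSL r2, r2, #3 → r2=165<<3=1320
ADD r4, r4, #1 → r4=5+1=6
CMP r4, #7  (cmp 6,7)
BLT L1: taken
SUB r2, r2, #3 → r2=1320-3=1317
After step 18: r2 = 1317.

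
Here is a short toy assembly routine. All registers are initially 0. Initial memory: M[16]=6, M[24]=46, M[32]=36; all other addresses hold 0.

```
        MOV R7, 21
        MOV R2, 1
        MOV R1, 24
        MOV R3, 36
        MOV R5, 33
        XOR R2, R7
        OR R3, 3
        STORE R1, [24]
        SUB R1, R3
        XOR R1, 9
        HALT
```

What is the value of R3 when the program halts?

39

MOV R7, 21 → R7=21
MOV R2, 1 → R2=1
MOV R1, 24 → R1=24
MOV R3, 36 → R3=36
MOV R5, 33 → R5=33
XOR R2, R7 → R2=1^21=20
OR R3, 3 → R3=36|3=39
STORE R1, [24] → M[24]=24
SUB R1, R3 → R1=24-39=-15
XOR R1, 9 → R1=(-15)^9=-8
halt.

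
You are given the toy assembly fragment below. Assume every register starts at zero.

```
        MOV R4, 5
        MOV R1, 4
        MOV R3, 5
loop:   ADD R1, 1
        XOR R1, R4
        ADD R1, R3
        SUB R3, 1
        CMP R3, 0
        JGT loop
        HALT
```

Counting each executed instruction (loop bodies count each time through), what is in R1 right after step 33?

19

R4=5
R1=4
R3=5
R1=4+1=5
R1=5^5=0
R1=0+5=5
R3=5-1=4
CMP R3, 0  (cmp 4,0)
JGT loop: taken
R1=5+1=6
R1=6^5=3
R1=3+4=7
R3=4-1=3
CMP R3, 0  (cmp 3,0)
JGT loop: taken
R1=7+1=8
R1=8^5=13
R1=13+3=16
R3=3-1=2
CMP R3, 0  (cmp 2,0)
JGT loop: taken
R1=16+1=17
R1=17^5=20
R1=20+2=22
R3=2-1=1
CMP R3, 0  (cmp 1,0)
JGT loop: taken
R1=22+1=23
R1=23^5=18
R1=18+1=19
R3=1-1=0
CMP R3, 0  (cmp 0,0)
JGT loop: not taken
After step 33: R1 = 19.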